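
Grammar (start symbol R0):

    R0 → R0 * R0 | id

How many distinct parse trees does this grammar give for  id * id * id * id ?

Parse trees for id * id * id * id:
  [R0 [R0 id] * [R0 [R0 id] * [R0 [R0 id] * [R0 id]]]]
  [R0 [R0 id] * [R0 [R0 [R0 id] * [R0 id]] * [R0 id]]]
  [R0 [R0 [R0 id] * [R0 id]] * [R0 [R0 id] * [R0 id]]]
  [R0 [R0 [R0 id] * [R0 [R0 id] * [R0 id]]] * [R0 id]]
  [R0 [R0 [R0 [R0 id] * [R0 id]] * [R0 id]] * [R0 id]]

5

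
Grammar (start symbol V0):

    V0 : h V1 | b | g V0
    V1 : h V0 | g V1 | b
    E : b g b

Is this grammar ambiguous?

(E is unreachable from V0, so its rules don't affect L(V0).) Restricted to the reachable nonterminals, every rule has the form A → t or A → t B, and no two rules for the same A share a first terminal. The grammar encodes a DFA — one run per string.

Unambiguous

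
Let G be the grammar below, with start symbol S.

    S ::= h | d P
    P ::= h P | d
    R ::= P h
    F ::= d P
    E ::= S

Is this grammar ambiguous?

Only S, P are reachable from S; ignoring the rest: The reachable rules are right-linear with at most one rule per (nonterminal, next-terminal) pair. Each input token forces the next rule, so parsing is deterministic.

Unambiguous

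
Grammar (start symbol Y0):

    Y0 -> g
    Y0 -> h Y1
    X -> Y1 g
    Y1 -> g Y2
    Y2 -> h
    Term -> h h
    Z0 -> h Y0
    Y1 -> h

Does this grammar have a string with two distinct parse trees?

Only Y0, Y1, Y2 are reachable from Y0; ignoring the rest: Each reachable nonterminal has at most one production per leading terminal, and all productions are right-linear; the derivation is determined token-by-token.

Unambiguous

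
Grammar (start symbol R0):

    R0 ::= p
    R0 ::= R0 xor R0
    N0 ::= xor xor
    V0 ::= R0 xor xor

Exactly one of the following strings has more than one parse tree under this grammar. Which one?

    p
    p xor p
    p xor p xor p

p: 1 tree
p xor p: 1 tree
p xor p xor p: 2 trees

p xor p xor p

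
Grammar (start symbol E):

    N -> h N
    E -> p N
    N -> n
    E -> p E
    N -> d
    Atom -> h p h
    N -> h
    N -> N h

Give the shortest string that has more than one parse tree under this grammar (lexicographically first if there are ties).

p h h

length 2: no string has ≥2 trees
length 3: p h h has 2 parse trees

Two derivations of p h h:
  E ⇒ p N ⇒ p h N ⇒ p h h
  E ⇒ p N ⇒ p N h ⇒ p h h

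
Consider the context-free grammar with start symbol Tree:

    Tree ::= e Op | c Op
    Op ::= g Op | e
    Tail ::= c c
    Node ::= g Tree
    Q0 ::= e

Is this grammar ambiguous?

Unambiguous

Only Tree, Op are reachable from Tree; ignoring the rest: Each reachable nonterminal has at most one production per leading terminal, and all productions are right-linear; the derivation is determined token-by-token.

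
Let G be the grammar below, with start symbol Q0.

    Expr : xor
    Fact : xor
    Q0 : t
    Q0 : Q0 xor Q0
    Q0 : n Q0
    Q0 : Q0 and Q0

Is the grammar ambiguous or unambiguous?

Witness: n t and t

Derivation 1: Q0 ⇒ n Q0 ⇒ n Q0 and Q0 ⇒ n t and Q0 ⇒ n t and t
Derivation 2: Q0 ⇒ Q0 and Q0 ⇒ n Q0 and Q0 ⇒ n t and Q0 ⇒ n t and t

Two distinct leftmost derivations for the same string.

Ambiguous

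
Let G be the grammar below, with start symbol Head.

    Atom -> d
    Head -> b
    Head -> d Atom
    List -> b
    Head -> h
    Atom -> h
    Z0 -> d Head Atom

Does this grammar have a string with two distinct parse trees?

Unambiguous

Only Head, Atom are reachable from Head; ignoring the rest: Restricted to the reachable nonterminals, every rule has the form A → t or A → t B, and no two rules for the same A share a first terminal. The grammar encodes a DFA — one run per string.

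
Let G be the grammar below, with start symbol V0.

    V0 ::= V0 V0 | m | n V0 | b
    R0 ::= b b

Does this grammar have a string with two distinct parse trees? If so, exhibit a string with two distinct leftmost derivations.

Ambiguous

Witness: b b b

Derivation 1: V0 ⇒ V0 V0 ⇒ V0 V0 V0 ⇒ b V0 V0 ⇒ b b V0 ⇒ b b b
Derivation 2: V0 ⇒ V0 V0 ⇒ b V0 ⇒ b V0 V0 ⇒ b b V0 ⇒ b b b

Two distinct leftmost derivations for the same string.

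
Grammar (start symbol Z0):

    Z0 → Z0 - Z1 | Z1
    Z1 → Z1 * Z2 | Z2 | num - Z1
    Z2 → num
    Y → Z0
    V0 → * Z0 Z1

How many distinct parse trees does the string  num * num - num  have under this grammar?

1

Parse trees for num * num - num:
  [Z0 [Z0 [Z1 [Z1 [Z2 num]] * [Z2 num]]] - [Z1 [Z2 num]]]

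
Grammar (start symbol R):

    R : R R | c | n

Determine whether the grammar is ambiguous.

Ambiguous

Witness: c c c

Derivation 1: R ⇒ R R ⇒ R R R ⇒ c R R ⇒ c c R ⇒ c c c
Derivation 2: R ⇒ R R ⇒ c R ⇒ c R R ⇒ c c R ⇒ c c c

Two distinct leftmost derivations for the same string.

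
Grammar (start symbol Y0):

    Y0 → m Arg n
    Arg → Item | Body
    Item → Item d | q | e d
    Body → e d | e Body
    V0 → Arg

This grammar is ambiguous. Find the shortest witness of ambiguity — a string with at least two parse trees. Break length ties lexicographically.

length 3: no string has ≥2 trees
length 4: m e d n has 2 parse trees

Two derivations of m e d n:
  Y0 ⇒ m Arg n ⇒ m Item n ⇒ m e d n
  Y0 ⇒ m Arg n ⇒ m Body n ⇒ m e d n

m e d n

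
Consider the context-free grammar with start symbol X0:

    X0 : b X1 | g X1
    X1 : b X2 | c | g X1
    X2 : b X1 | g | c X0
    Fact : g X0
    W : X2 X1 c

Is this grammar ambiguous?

Only X0, X1, X2 are reachable from X0; ignoring the rest: The reachable rules are right-linear with at most one rule per (nonterminal, next-terminal) pair. Each input token forces the next rule, so parsing is deterministic.

Unambiguous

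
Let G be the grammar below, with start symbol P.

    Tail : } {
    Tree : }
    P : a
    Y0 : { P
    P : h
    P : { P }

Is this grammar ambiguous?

Unambiguous

(Tree, Y0, Tail are unreachable from P, so their rules don't affect L(P).) L(P) is { openⁿ atom closeⁿ : n ≥ 0 }. The bracket depth fixes n, and the derivation is forced at every step.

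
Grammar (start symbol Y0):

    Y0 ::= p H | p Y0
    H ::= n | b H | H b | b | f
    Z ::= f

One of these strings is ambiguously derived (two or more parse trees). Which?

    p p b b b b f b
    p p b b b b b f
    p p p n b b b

p p b b b b f b: 5 trees
p p b b b b b f: 1 tree
p p p n b b b: 1 tree

p p b b b b f b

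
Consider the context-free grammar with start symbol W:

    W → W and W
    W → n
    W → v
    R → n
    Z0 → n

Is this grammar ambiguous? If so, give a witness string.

Ambiguous

Witness: n and n and n

Derivation 1: W ⇒ W and W ⇒ W and W and W ⇒ n and W and W ⇒ n and n and W ⇒ n and n and n
Derivation 2: W ⇒ W and W ⇒ n and W ⇒ n and W and W ⇒ n and n and W ⇒ n and n and n

Two distinct leftmost derivations for the same string.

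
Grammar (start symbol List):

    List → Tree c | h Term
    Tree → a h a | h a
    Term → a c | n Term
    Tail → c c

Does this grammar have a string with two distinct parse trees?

Ambiguous

Witness: h a c

Derivation 1: List ⇒ Tree c ⇒ h a c
Derivation 2: List ⇒ h Term ⇒ h a c

Two distinct leftmost derivations for the same string.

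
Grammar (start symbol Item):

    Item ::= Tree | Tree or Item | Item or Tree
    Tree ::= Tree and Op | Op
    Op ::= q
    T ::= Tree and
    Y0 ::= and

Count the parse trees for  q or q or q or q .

8

Parse trees for q or q or q or q:
  [Item [Tree [Op q]] or [Item [Tree [Op q]] or [Item [Tree [Op q]] or [Item [Tree [Op q]]]]]]
  [Item [Tree [Op q]] or [Item [Tree [Op q]] or [Item [Item [Tree [Op q]]] or [Tree [Op q]]]]]
  [Item [Tree [Op q]] or [Item [Item [Tree [Op q]] or [Item [Tree [Op q]]]] or [Tree [Op q]]]]
  [Item [Tree [Op q]] or [Item [Item [Item [Tree [Op q]]] or [Tree [Op q]]] or [Tree [Op q]]]]
  [Item [Item [Tree [Op q]] or [Item [Tree [Op q]] or [Item [Tree [Op q]]]]] or [Tree [Op q]]]
  [Item [Item [Tree [Op q]] or [Item [Item [Tree [Op q]]] or [Tree [Op q]]]] or [Tree [Op q]]]
  [Item [Item [Item [Tree [Op q]] or [Item [Tree [Op q]]]] or [Tree [Op q]]] or [Tree [Op q]]]
  [Item [Item [Item [Item [Tree [Op q]]] or [Tree [Op q]]] or [Tree [Op q]]] or [Tree [Op q]]]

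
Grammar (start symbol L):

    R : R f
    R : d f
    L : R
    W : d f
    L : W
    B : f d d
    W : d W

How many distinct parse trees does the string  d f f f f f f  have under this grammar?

Parse trees for d f f f f f f:
  [L [R [R [R [R [R [R d f] f] f] f] f] f]]

1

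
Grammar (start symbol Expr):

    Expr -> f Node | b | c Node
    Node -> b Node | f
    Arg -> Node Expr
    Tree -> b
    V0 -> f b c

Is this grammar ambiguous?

Unambiguous

(Arg, Tree, V0 are unreachable from Expr, so their rules don't affect L(Expr).) The reachable rules are right-linear with at most one rule per (nonterminal, next-terminal) pair. Each input token forces the next rule, so parsing is deterministic.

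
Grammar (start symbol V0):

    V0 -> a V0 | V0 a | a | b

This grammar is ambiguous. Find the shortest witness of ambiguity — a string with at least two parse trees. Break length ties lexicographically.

length 1: no string has ≥2 trees
length 2: a a has 2 parse trees

Two derivations of a a:
  V0 ⇒ a V0 ⇒ a a
  V0 ⇒ V0 a ⇒ a a

a a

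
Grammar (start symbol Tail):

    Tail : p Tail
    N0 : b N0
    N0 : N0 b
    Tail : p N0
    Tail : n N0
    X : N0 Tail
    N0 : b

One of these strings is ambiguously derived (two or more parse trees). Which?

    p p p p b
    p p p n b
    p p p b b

p p p b b

p p p p b: 1 tree
p p p n b: 1 tree
p p p b b: 2 trees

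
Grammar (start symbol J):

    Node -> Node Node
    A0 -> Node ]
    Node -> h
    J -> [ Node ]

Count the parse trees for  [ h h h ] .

2

Parse trees for [ h h h ]:
  [J [ [Node [Node h] [Node [Node h] [Node h]]] ]]
  [J [ [Node [Node [Node h] [Node h]] [Node h]] ]]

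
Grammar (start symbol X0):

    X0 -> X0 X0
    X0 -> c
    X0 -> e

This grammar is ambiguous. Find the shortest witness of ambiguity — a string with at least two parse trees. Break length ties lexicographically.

c c c

length 1: no string has ≥2 trees
length 2: no string has ≥2 trees
length 3: c c c has 2 parse trees

Two derivations of c c c:
  X0 ⇒ X0 X0 ⇒ X0 X0 X0 ⇒ c X0 X0 ⇒ c c X0 ⇒ c c c
  X0 ⇒ X0 X0 ⇒ c X0 ⇒ c X0 X0 ⇒ c c X0 ⇒ c c c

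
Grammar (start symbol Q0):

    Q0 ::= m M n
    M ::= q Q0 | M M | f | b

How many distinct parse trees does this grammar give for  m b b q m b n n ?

Parse trees for m b b q m b n n:
  [Q0 m [M [M b] [M [M b] [M q [Q0 m [M b] n]]]] n]
  [Q0 m [M [M [M b] [M b]] [M q [Q0 m [M b] n]]] n]

2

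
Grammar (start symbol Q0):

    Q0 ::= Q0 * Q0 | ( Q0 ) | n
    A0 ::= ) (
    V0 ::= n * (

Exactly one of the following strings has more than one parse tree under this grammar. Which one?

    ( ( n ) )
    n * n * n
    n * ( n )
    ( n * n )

n * n * n

( ( n ) ): 1 tree
n * n * n: 2 trees
n * ( n ): 1 tree
( n * n ): 1 tree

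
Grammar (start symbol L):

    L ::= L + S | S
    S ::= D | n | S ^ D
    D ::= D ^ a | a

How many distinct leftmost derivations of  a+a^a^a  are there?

Parse trees for a+a^a^a:
  [L [L [S [D a]]] + [S [D [D [D a] ^ a] ^ a]]]
  [L [L [S [D a]]] + [S [S [D a]] ^ [D [D a] ^ a]]]
  [L [L [S [D a]]] + [S [S [D [D a] ^ a]] ^ [D a]]]
  [L [L [S [D a]]] + [S [S [S [D a]] ^ [D a]] ^ [D a]]]

4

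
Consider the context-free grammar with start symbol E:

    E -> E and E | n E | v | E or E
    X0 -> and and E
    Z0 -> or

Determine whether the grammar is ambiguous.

Ambiguous

Witness: n v and v

Derivation 1: E ⇒ E and E ⇒ n E and E ⇒ n v and E ⇒ n v and v
Derivation 2: E ⇒ n E ⇒ n E and E ⇒ n v and E ⇒ n v and v

Two distinct leftmost derivations for the same string.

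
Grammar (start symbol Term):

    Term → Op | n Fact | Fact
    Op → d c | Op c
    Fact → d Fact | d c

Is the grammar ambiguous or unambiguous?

Witness: d c

Derivation 1: Term ⇒ Op ⇒ d c
Derivation 2: Term ⇒ Fact ⇒ d c

Two distinct leftmost derivations for the same string.

Ambiguous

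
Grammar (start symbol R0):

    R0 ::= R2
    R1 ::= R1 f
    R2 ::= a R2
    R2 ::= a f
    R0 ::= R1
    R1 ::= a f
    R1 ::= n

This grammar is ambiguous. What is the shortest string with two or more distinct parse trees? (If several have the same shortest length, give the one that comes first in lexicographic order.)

a f

length 1: no string has ≥2 trees
length 2: a f has 2 parse trees

Two derivations of a f:
  R0 ⇒ R2 ⇒ a f
  R0 ⇒ R1 ⇒ a f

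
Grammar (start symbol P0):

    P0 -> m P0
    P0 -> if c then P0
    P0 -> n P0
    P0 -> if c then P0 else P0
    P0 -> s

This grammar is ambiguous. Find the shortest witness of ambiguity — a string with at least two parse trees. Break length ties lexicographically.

length 1: no string has ≥2 trees
length 2: no string has ≥2 trees
length 3: no string has ≥2 trees
length 4: no string has ≥2 trees
length 5: no string has ≥2 trees
length 6: no string has ≥2 trees
length 7: no string has ≥2 trees
length 8: no string has ≥2 trees
length 9: if c then if c then s else s has 2 parse trees

Two derivations of if c then if c then s else s:
  P0 ⇒ if c then P0 ⇒ if c then if c then P0 else P0 ⇒ if c then if c then s else P0 ⇒ if c then if c then s else s
  P0 ⇒ if c then P0 else P0 ⇒ if c then if c then P0 else P0 ⇒ if c then if c then s else P0 ⇒ if c then if c then s else s

if c then if c then s else s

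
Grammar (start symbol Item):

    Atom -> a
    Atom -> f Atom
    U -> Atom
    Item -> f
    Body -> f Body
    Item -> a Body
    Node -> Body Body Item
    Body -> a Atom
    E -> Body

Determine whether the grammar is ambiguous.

Unambiguous

Only Item, Body, Atom are reachable from Item; ignoring the rest: The reachable rules are right-linear with at most one rule per (nonterminal, next-terminal) pair. Each input token forces the next rule, so parsing is deterministic.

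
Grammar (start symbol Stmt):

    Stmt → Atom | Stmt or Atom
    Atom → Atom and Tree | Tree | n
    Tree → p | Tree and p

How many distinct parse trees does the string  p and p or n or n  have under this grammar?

2

Parse trees for p and p or n or n:
  [Stmt [Stmt [Stmt [Atom [Atom [Tree p]] and [Tree p]]] or [Atom n]] or [Atom n]]
  [Stmt [Stmt [Stmt [Atom [Tree [Tree p] and p]]] or [Atom n]] or [Atom n]]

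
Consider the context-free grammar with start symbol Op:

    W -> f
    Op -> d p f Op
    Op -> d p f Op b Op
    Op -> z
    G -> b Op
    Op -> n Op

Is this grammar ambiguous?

Ambiguous

Witness: d p f d p f z b z

Derivation 1: Op ⇒ d p f Op ⇒ d p f d p f Op b Op ⇒ d p f d p f z b Op ⇒ d p f d p f z b z
Derivation 2: Op ⇒ d p f Op b Op ⇒ d p f d p f Op b Op ⇒ d p f d p f z b Op ⇒ d p f d p f z b z

Two distinct leftmost derivations for the same string.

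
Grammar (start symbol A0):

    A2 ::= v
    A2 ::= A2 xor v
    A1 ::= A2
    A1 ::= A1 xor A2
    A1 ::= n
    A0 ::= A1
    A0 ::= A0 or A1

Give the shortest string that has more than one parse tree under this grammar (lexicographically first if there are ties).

v xor v

length 1: no string has ≥2 trees
length 3: v xor v has 2 parse trees

Two derivations of v xor v:
  A0 ⇒ A1 ⇒ A2 ⇒ A2 xor v ⇒ v xor v
  A0 ⇒ A1 ⇒ A1 xor A2 ⇒ A2 xor A2 ⇒ v xor A2 ⇒ v xor v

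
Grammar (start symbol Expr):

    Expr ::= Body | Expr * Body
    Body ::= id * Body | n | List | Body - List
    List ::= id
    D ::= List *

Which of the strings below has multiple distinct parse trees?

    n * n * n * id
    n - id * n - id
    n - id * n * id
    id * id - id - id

n * n * n * id: 1 tree
n - id * n - id: 1 tree
n - id * n * id: 1 tree
id * id - id - id: 4 trees

id * id - id - id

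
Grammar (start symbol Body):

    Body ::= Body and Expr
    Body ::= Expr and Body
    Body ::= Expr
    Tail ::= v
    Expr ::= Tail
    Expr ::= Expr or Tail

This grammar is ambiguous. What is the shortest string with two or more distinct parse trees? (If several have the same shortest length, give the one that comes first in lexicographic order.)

length 1: no string has ≥2 trees
length 3: v and v has 2 parse trees

Two derivations of v and v:
  Body ⇒ Body and Expr ⇒ Expr and Expr ⇒ Tail and Expr ⇒ v and Expr ⇒ v and Tail ⇒ v and v
  Body ⇒ Expr and Body ⇒ Tail and Body ⇒ v and Body ⇒ v and Expr ⇒ v and Tail ⇒ v and v

v and v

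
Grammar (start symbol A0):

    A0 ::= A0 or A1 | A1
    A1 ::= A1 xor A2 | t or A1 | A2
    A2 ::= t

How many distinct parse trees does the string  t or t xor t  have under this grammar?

Parse trees for t or t xor t:
  [A0 [A0 [A1 [A2 t]]] or [A1 [A1 [A2 t]] xor [A2 t]]]
  [A0 [A1 [A1 t or [A1 [A2 t]]] xor [A2 t]]]
  [A0 [A1 t or [A1 [A1 [A2 t]] xor [A2 t]]]]

3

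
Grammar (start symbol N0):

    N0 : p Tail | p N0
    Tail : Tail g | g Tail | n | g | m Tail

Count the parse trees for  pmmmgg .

Parse trees for pmmmgg:
  [N0 p [Tail [Tail m [Tail m [Tail m [Tail g]]]] g]]
  [N0 p [Tail m [Tail [Tail m [Tail m [Tail g]]] g]]]
  [N0 p [Tail m [Tail m [Tail [Tail m [Tail g]] g]]]]
  [N0 p [Tail m [Tail m [Tail m [Tail [Tail g] g]]]]]
  [N0 p [Tail m [Tail m [Tail m [Tail g [Tail g]]]]]]

5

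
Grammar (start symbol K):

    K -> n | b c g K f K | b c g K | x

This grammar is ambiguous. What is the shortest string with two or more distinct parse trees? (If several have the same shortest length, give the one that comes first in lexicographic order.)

b c g b c g n f n

length 1: no string has ≥2 trees
length 4: no string has ≥2 trees
length 6: no string has ≥2 trees
length 7: no string has ≥2 trees
length 9: b c g b c g n f n has 2 parse trees

Two derivations of b c g b c g n f n:
  K ⇒ b c g K f K ⇒ b c g b c g K f K ⇒ b c g b c g n f K ⇒ b c g b c g n f n
  K ⇒ b c g K ⇒ b c g b c g K f K ⇒ b c g b c g n f K ⇒ b c g b c g n f n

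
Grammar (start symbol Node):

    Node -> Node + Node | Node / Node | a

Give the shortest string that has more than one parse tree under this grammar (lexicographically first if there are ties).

length 1: no string has ≥2 trees
length 3: no string has ≥2 trees
length 5: a + a + a has 2 parse trees

Two derivations of a + a + a:
  Node ⇒ Node + Node ⇒ Node + Node + Node ⇒ a + Node + Node ⇒ a + a + Node ⇒ a + a + a
  Node ⇒ Node + Node ⇒ a + Node ⇒ a + Node + Node ⇒ a + a + Node ⇒ a + a + a

a + a + a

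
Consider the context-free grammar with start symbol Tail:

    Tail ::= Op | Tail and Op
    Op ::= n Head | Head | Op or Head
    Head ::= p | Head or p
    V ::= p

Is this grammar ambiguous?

Ambiguous

Witness: p or p

Derivation 1: Tail ⇒ Op ⇒ Head ⇒ Head or p ⇒ p or p
Derivation 2: Tail ⇒ Op ⇒ Op or Head ⇒ Head or Head ⇒ p or Head ⇒ p or p

Two distinct leftmost derivations for the same string.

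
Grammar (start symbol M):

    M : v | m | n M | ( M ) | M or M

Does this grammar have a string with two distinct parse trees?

Ambiguous

Witness: n m or m

Derivation 1: M ⇒ n M ⇒ n M or M ⇒ n m or M ⇒ n m or m
Derivation 2: M ⇒ M or M ⇒ n M or M ⇒ n m or M ⇒ n m or m

Two distinct leftmost derivations for the same string.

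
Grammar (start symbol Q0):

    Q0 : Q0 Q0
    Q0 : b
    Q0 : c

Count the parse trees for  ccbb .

Parse trees for ccbb:
  [Q0 [Q0 c] [Q0 [Q0 c] [Q0 [Q0 b] [Q0 b]]]]
  [Q0 [Q0 c] [Q0 [Q0 [Q0 c] [Q0 b]] [Q0 b]]]
  [Q0 [Q0 [Q0 c] [Q0 c]] [Q0 [Q0 b] [Q0 b]]]
  [Q0 [Q0 [Q0 c] [Q0 [Q0 c] [Q0 b]]] [Q0 b]]
  [Q0 [Q0 [Q0 [Q0 c] [Q0 c]] [Q0 b]] [Q0 b]]

5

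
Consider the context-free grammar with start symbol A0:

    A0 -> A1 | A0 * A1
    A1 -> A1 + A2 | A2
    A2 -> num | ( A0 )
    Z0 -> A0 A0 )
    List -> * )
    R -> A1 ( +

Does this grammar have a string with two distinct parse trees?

Only A0, A1, A2 are reachable from A0; ignoring the rest: The grammar is stratified — A0 handles '*' (left-recursive), A1 handles '+', A2 atoms. Each operator has a fixed associativity and precedence level, so every string has one parse.

Unambiguous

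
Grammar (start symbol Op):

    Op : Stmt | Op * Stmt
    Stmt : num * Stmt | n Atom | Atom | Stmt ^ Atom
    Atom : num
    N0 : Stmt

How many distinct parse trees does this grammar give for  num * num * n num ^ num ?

Parse trees for num * num * n num ^ num:
  [Op [Stmt num * [Stmt num * [Stmt [Stmt n [Atom num]] ^ [Atom num]]]]]
  [Op [Stmt num * [Stmt [Stmt num * [Stmt n [Atom num]]] ^ [Atom num]]]]
  [Op [Stmt [Stmt num * [Stmt num * [Stmt n [Atom num]]]] ^ [Atom num]]]
  [Op [Op [Stmt [Atom num]]] * [Stmt num * [Stmt [Stmt n [Atom num]] ^ [Atom num]]]]
  [Op [Op [Stmt [Atom num]]] * [Stmt [Stmt num * [Stmt n [Atom num]]] ^ [Atom num]]]
  [Op [Op [Stmt num * [Stmt [Atom num]]]] * [Stmt [Stmt n [Atom num]] ^ [Atom num]]]
  [Op [Op [Op [Stmt [Atom num]]] * [Stmt [Atom num]]] * [Stmt [Stmt n [Atom num]] ^ [Atom num]]]

7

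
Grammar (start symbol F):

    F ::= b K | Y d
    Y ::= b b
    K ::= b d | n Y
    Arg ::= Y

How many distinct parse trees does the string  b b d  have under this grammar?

Parse trees for b b d:
  [F b [K b d]]
  [F [Y b b] d]

2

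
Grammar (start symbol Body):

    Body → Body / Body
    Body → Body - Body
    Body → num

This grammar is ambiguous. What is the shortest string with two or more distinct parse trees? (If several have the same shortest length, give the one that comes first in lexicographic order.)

num - num - num

length 1: no string has ≥2 trees
length 3: no string has ≥2 trees
length 5: num - num - num has 2 parse trees

Two derivations of num - num - num:
  Body ⇒ Body - Body ⇒ Body - Body - Body ⇒ num - Body - Body ⇒ num - num - Body ⇒ num - num - num
  Body ⇒ Body - Body ⇒ num - Body ⇒ num - Body - Body ⇒ num - num - Body ⇒ num - num - num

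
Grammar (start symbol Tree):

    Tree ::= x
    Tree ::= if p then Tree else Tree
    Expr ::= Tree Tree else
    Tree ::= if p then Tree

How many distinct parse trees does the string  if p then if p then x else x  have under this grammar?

2

Parse trees for if p then if p then x else x:
  [Tree if p then [Tree if p then [Tree x]] else [Tree x]]
  [Tree if p then [Tree if p then [Tree x] else [Tree x]]]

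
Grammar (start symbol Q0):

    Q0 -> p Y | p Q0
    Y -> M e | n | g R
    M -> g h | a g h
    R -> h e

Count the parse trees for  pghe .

2

Parse trees for pghe:
  [Q0 p [Y [M g h] e]]
  [Q0 p [Y g [R h e]]]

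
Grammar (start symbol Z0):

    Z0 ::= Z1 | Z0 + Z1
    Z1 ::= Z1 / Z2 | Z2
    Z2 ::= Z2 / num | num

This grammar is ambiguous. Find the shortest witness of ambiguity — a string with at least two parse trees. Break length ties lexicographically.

num / num

length 1: no string has ≥2 trees
length 3: num / num has 2 parse trees

Two derivations of num / num:
  Z0 ⇒ Z1 ⇒ Z1 / Z2 ⇒ Z2 / Z2 ⇒ num / Z2 ⇒ num / num
  Z0 ⇒ Z1 ⇒ Z2 ⇒ Z2 / num ⇒ num / num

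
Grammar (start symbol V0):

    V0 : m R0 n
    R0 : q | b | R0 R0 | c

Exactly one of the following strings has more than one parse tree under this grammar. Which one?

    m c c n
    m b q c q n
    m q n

m c c n: 1 tree
m b q c q n: 5 trees
m q n: 1 tree

m b q c q n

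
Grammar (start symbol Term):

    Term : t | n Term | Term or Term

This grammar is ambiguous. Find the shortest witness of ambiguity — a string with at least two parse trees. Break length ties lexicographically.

length 1: no string has ≥2 trees
length 2: no string has ≥2 trees
length 3: no string has ≥2 trees
length 4: n t or t has 2 parse trees

Two derivations of n t or t:
  Term ⇒ n Term ⇒ n Term or Term ⇒ n t or Term ⇒ n t or t
  Term ⇒ Term or Term ⇒ n Term or Term ⇒ n t or Term ⇒ n t or t

n t or t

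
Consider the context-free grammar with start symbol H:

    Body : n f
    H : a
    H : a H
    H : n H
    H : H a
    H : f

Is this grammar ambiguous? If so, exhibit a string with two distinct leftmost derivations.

Witness: a a

Derivation 1: H ⇒ a H ⇒ a a
Derivation 2: H ⇒ H a ⇒ a a

Two distinct leftmost derivations for the same string.

Ambiguous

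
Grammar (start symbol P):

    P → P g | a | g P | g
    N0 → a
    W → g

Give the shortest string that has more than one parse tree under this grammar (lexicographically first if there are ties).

g g

length 1: no string has ≥2 trees
length 2: g g has 2 parse trees

Two derivations of g g:
  P ⇒ P g ⇒ g g
  P ⇒ g P ⇒ g g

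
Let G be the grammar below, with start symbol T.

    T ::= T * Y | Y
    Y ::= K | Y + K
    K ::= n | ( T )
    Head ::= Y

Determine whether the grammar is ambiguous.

Unambiguous

Only T, Y, K are reachable from T; ignoring the rest: The grammar is stratified — T handles '*' (left-recursive), Y handles '+', K atoms. Each operator has a fixed associativity and precedence level, so every string has one parse.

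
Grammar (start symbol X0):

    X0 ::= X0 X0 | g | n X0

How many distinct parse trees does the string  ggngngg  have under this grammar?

30

Parse trees for ggngngg (showing first 6 of 30):
  [X0 [X0 g] [X0 [X0 g] [X0 [X0 n [X0 g]] [X0 [X0 n [X0 g]] [X0 g]]]]]
  [X0 [X0 g] [X0 [X0 g] [X0 [X0 n [X0 g]] [X0 n [X0 [X0 g] [X0 g]]]]]]
  [X0 [X0 g] [X0 [X0 g] [X0 [X0 [X0 n [X0 g]] [X0 n [X0 g]]] [X0 g]]]]
  [X0 [X0 g] [X0 [X0 g] [X0 [X0 n [X0 [X0 g] [X0 n [X0 g]]]] [X0 g]]]]
  [X0 [X0 g] [X0 [X0 g] [X0 n [X0 [X0 g] [X0 [X0 n [X0 g]] [X0 g]]]]]]
  [X0 [X0 g] [X0 [X0 g] [X0 n [X0 [X0 g] [X0 n [X0 [X0 g] [X0 g]]]]]]]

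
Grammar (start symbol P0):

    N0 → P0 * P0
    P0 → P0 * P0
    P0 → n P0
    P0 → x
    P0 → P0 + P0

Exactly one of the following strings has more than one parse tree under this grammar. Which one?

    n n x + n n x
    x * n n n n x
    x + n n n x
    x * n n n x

n n x + n n x: 3 trees
x * n n n n x: 1 tree
x + n n n x: 1 tree
x * n n n x: 1 tree

n n x + n n x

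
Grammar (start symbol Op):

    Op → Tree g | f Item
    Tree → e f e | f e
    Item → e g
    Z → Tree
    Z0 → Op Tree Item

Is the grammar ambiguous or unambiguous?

Witness: f e g

Derivation 1: Op ⇒ Tree g ⇒ f e g
Derivation 2: Op ⇒ f Item ⇒ f e g

Two distinct leftmost derivations for the same string.

Ambiguous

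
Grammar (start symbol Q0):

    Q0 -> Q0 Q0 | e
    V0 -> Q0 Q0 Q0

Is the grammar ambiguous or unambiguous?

Ambiguous

Witness: e e e

Derivation 1: Q0 ⇒ Q0 Q0 ⇒ Q0 Q0 Q0 ⇒ e Q0 Q0 ⇒ e e Q0 ⇒ e e e
Derivation 2: Q0 ⇒ Q0 Q0 ⇒ e Q0 ⇒ e Q0 Q0 ⇒ e e Q0 ⇒ e e e

Two distinct leftmost derivations for the same string.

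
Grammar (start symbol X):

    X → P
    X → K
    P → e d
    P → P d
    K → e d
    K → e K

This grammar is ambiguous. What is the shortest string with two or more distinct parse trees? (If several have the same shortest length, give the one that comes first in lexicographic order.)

e d

length 2: e d has 2 parse trees

Two derivations of e d:
  X ⇒ P ⇒ e d
  X ⇒ K ⇒ e d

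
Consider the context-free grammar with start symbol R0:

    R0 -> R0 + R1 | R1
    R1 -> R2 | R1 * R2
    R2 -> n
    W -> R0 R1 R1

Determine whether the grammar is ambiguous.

Only R0, R1, R2 are reachable from R0; ignoring the rest: The grammar is stratified — R0 handles '+' (left-recursive), R1 handles '*', R2 atoms. Each operator has a fixed associativity and precedence level, so every string has one parse.

Unambiguous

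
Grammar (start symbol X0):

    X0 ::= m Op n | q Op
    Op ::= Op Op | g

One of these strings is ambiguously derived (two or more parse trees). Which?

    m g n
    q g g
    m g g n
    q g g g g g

q g g g g g

m g n: 1 tree
q g g: 1 tree
m g g n: 1 tree
q g g g g g: 14 trees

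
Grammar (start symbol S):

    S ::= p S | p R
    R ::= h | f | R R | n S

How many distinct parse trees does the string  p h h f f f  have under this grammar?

14

Parse trees for p h h f f f (showing first 6 of 14):
  [S p [R [R h] [R [R h] [R [R f] [R [R f] [R f]]]]]]
  [S p [R [R h] [R [R h] [R [R [R f] [R f]] [R f]]]]]
  [S p [R [R h] [R [R [R h] [R f]] [R [R f] [R f]]]]]
  [S p [R [R h] [R [R [R h] [R [R f] [R f]]] [R f]]]]
  [S p [R [R h] [R [R [R [R h] [R f]] [R f]] [R f]]]]
  [S p [R [R [R h] [R h]] [R [R f] [R [R f] [R f]]]]]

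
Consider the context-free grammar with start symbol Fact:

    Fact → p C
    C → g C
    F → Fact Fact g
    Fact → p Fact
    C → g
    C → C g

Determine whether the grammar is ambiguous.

Witness: p g g

Derivation 1: Fact ⇒ p C ⇒ p g C ⇒ p g g
Derivation 2: Fact ⇒ p C ⇒ p C g ⇒ p g g

Two distinct leftmost derivations for the same string.

Ambiguous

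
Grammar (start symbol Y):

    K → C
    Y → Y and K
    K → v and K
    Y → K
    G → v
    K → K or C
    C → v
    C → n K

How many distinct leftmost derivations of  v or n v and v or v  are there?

Parse trees for v or n v and v or v:
  [Y [Y [K [K [C v]] or [C n [K [C v]]]]] and [K [K [C v]] or [C v]]]
  [Y [K [K [C v]] or [C n [K v and [K [K [C v]] or [C v]]]]]]
  [Y [K [K [C v]] or [C n [K [K v and [K [C v]]] or [C v]]]]]
  [Y [K [K [K [C v]] or [C n [K v and [K [C v]]]]] or [C v]]]

4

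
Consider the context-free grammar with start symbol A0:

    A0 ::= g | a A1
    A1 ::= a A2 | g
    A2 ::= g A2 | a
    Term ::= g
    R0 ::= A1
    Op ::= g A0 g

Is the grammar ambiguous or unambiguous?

Unambiguous

Only A0, A1, A2 are reachable from A0; ignoring the rest: The reachable rules are right-linear with at most one rule per (nonterminal, next-terminal) pair. Each input token forces the next rule, so parsing is deterministic.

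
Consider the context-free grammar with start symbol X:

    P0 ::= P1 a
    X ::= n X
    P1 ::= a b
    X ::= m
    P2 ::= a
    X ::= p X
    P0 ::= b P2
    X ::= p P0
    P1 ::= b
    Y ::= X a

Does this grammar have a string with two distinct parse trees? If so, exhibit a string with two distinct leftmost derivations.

Witness: p b a

Derivation 1: X ⇒ p P0 ⇒ p P1 a ⇒ p b a
Derivation 2: X ⇒ p P0 ⇒ p b P2 ⇒ p b a

Two distinct leftmost derivations for the same string.

Ambiguous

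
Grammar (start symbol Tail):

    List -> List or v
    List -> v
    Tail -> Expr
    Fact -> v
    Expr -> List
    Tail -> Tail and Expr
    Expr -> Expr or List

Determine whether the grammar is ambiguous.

Ambiguous

Witness: v or v

Derivation 1: Tail ⇒ Expr ⇒ List ⇒ List or v ⇒ v or v
Derivation 2: Tail ⇒ Expr ⇒ Expr or List ⇒ List or List ⇒ v or List ⇒ v or v

Two distinct leftmost derivations for the same string.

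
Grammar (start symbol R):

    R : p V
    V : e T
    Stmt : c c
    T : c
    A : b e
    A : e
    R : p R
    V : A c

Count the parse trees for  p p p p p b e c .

1

Parse trees for p p p p p b e c:
  [R p [R p [R p [R p [R p [V [A b e] c]]]]]]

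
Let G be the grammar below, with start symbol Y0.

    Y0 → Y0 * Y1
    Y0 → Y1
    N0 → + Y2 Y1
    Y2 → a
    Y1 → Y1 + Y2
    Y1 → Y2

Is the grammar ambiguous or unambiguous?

Only Y0, Y1, Y2 are reachable from Y0; ignoring the rest: The grammar is stratified — Y0 handles '*' (left-recursive), Y1 handles '+', Y2 atoms. Each operator has a fixed associativity and precedence level, so every string has one parse.

Unambiguous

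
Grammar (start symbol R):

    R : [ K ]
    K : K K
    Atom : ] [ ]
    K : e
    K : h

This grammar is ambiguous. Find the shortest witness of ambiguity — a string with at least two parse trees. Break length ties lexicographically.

[ e e e ]

length 3: no string has ≥2 trees
length 4: no string has ≥2 trees
length 5: [ e e e ] has 2 parse trees

Two derivations of [ e e e ]:
  R ⇒ [ K ] ⇒ [ K K ] ⇒ [ K K K ] ⇒ [ e K K ] ⇒ [ e e K ] ⇒ [ e e e ]
  R ⇒ [ K ] ⇒ [ K K ] ⇒ [ e K ] ⇒ [ e K K ] ⇒ [ e e K ] ⇒ [ e e e ]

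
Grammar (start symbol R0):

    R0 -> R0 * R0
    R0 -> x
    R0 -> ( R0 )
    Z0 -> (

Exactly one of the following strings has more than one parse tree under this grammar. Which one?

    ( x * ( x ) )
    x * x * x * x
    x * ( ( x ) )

x * x * x * x

( x * ( x ) ): 1 tree
x * x * x * x: 5 trees
x * ( ( x ) ): 1 tree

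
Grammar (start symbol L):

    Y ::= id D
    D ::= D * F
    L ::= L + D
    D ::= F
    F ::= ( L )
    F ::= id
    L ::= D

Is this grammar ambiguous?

Unambiguous

(Y is unreachable from L, so its rules don't affect L(L).) The grammar is stratified — L handles '+' (left-recursive), D handles '*', F atoms. Each operator has a fixed associativity and precedence level, so every string has one parse.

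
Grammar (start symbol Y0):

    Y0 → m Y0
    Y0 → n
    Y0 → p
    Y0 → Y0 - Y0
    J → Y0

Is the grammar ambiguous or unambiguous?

Witness: m n - n

Derivation 1: Y0 ⇒ m Y0 ⇒ m Y0 - Y0 ⇒ m n - Y0 ⇒ m n - n
Derivation 2: Y0 ⇒ Y0 - Y0 ⇒ m Y0 - Y0 ⇒ m n - Y0 ⇒ m n - n

Two distinct leftmost derivations for the same string.

Ambiguous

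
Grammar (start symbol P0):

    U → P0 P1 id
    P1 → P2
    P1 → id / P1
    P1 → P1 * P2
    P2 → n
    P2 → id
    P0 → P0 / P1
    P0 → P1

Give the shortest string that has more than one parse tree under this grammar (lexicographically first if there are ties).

length 1: no string has ≥2 trees
length 3: id / id has 2 parse trees

Two derivations of id / id:
  P0 ⇒ P0 / P1 ⇒ P1 / P1 ⇒ P2 / P1 ⇒ id / P1 ⇒ id / P2 ⇒ id / id
  P0 ⇒ P1 ⇒ id / P1 ⇒ id / P2 ⇒ id / id

id / id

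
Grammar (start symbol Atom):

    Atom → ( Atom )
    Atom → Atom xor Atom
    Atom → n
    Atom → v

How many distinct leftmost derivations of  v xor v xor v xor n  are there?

5

Parse trees for v xor v xor v xor n:
  [Atom [Atom v] xor [Atom [Atom v] xor [Atom [Atom v] xor [Atom n]]]]
  [Atom [Atom v] xor [Atom [Atom [Atom v] xor [Atom v]] xor [Atom n]]]
  [Atom [Atom [Atom v] xor [Atom v]] xor [Atom [Atom v] xor [Atom n]]]
  [Atom [Atom [Atom v] xor [Atom [Atom v] xor [Atom v]]] xor [Atom n]]
  [Atom [Atom [Atom [Atom v] xor [Atom v]] xor [Atom v]] xor [Atom n]]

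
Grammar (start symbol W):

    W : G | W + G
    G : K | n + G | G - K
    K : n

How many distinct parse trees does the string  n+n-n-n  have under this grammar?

4

Parse trees for n+n-n-n:
  [W [G n + [G [G [G [K n]] - [K n]] - [K n]]]]
  [W [G [G n + [G [G [K n]] - [K n]]] - [K n]]]
  [W [G [G [G n + [G [K n]]] - [K n]] - [K n]]]
  [W [W [G [K n]]] + [G [G [G [K n]] - [K n]] - [K n]]]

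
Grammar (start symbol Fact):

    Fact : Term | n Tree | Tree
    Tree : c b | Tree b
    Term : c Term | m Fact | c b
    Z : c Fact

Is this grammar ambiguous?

Witness: c b

Derivation 1: Fact ⇒ Term ⇒ c b
Derivation 2: Fact ⇒ Tree ⇒ c b

Two distinct leftmost derivations for the same string.

Ambiguous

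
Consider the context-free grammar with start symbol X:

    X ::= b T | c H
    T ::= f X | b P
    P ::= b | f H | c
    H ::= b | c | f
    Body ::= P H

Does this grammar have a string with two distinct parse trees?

Only X, T, P, H are reachable from X; ignoring the rest: The reachable rules are right-linear with at most one rule per (nonterminal, next-terminal) pair. Each input token forces the next rule, so parsing is deterministic.

Unambiguous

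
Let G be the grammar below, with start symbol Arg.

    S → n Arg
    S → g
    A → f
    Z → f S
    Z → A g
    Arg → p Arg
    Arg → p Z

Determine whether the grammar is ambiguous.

Witness: p f g

Derivation 1: Arg ⇒ p Z ⇒ p f S ⇒ p f g
Derivation 2: Arg ⇒ p Z ⇒ p A g ⇒ p f g

Two distinct leftmost derivations for the same string.

Ambiguous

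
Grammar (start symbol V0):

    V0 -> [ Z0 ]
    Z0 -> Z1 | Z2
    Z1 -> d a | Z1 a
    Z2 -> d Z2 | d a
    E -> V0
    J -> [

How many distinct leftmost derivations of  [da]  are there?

2

Parse trees for [da]:
  [V0 [ [Z0 [Z1 d a]] ]]
  [V0 [ [Z0 [Z2 d a]] ]]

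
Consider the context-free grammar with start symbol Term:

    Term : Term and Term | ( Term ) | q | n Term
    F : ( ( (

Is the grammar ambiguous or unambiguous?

Witness: n q and q

Derivation 1: Term ⇒ Term and Term ⇒ n Term and Term ⇒ n q and Term ⇒ n q and q
Derivation 2: Term ⇒ n Term ⇒ n Term and Term ⇒ n q and Term ⇒ n q and q

Two distinct leftmost derivations for the same string.

Ambiguous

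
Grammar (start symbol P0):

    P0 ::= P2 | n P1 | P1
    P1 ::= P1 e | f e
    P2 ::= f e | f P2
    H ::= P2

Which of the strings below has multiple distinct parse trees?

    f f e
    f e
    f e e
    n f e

f f e: 1 tree
f e: 2 trees
f e e: 1 tree
n f e: 1 tree

f e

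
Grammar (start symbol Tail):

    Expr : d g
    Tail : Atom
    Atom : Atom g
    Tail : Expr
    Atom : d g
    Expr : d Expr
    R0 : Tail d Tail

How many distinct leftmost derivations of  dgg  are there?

Parse trees for dgg:
  [Tail [Atom [Atom d g] g]]

1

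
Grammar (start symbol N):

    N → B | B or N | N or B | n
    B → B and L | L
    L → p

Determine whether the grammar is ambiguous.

Ambiguous

Witness: p or p

Derivation 1: N ⇒ B or N ⇒ L or N ⇒ p or N ⇒ p or B ⇒ p or L ⇒ p or p
Derivation 2: N ⇒ N or B ⇒ B or B ⇒ L or B ⇒ p or B ⇒ p or L ⇒ p or p

Two distinct leftmost derivations for the same string.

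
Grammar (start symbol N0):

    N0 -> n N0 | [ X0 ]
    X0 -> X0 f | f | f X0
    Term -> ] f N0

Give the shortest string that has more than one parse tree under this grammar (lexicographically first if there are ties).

[ f f ]

length 3: no string has ≥2 trees
length 4: [ f f ] has 2 parse trees

Two derivations of [ f f ]:
  N0 ⇒ [ X0 ] ⇒ [ X0 f ] ⇒ [ f f ]
  N0 ⇒ [ X0 ] ⇒ [ f X0 ] ⇒ [ f f ]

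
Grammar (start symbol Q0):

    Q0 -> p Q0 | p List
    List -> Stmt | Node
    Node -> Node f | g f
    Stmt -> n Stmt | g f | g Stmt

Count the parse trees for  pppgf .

Parse trees for pppgf:
  [Q0 p [Q0 p [Q0 p [List [Stmt g f]]]]]
  [Q0 p [Q0 p [Q0 p [List [Node g f]]]]]

2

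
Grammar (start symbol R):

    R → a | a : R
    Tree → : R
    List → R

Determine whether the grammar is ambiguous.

Unambiguous

(Tree, List are unreachable from R, so their rules don't affect L(R).) The reachable grammar is A → atom sep A | atom. Each atom is followed by either the separator (recurse) or end-of-string (stop) — no choice point.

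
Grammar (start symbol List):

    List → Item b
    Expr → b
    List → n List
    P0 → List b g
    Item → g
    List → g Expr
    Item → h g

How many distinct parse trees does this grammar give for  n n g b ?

Parse trees for n n g b:
  [List n [List n [List [Item g] b]]]
  [List n [List n [List g [Expr b]]]]

2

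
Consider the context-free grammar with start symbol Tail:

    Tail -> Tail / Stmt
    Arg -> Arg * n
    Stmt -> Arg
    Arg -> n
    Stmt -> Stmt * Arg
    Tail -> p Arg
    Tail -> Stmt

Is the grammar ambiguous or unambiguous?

Witness: n * n

Derivation 1: Tail ⇒ Stmt ⇒ Arg ⇒ Arg * n ⇒ n * n
Derivation 2: Tail ⇒ Stmt ⇒ Stmt * Arg ⇒ Arg * Arg ⇒ n * Arg ⇒ n * n

Two distinct leftmost derivations for the same string.

Ambiguous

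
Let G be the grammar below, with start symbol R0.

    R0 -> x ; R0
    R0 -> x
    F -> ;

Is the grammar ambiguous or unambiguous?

(F is unreachable from R0, so its rules don't affect L(R0).) The reachable grammar is A → atom sep A | atom. Each atom is followed by either the separator (recurse) or end-of-string (stop) — no choice point.

Unambiguous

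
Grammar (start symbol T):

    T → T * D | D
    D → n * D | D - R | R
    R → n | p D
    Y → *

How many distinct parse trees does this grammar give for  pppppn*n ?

2

Parse trees for pppppn*n:
  [T [T [D [R p [D [R p [D [R p [D [R p [D [R p [D [R n]]]]]]]]]]]]] * [D [R n]]]
  [T [D [R p [D [R p [D [R p [D [R p [D [R p [D n * [D [R n]]]]]]]]]]]]]]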